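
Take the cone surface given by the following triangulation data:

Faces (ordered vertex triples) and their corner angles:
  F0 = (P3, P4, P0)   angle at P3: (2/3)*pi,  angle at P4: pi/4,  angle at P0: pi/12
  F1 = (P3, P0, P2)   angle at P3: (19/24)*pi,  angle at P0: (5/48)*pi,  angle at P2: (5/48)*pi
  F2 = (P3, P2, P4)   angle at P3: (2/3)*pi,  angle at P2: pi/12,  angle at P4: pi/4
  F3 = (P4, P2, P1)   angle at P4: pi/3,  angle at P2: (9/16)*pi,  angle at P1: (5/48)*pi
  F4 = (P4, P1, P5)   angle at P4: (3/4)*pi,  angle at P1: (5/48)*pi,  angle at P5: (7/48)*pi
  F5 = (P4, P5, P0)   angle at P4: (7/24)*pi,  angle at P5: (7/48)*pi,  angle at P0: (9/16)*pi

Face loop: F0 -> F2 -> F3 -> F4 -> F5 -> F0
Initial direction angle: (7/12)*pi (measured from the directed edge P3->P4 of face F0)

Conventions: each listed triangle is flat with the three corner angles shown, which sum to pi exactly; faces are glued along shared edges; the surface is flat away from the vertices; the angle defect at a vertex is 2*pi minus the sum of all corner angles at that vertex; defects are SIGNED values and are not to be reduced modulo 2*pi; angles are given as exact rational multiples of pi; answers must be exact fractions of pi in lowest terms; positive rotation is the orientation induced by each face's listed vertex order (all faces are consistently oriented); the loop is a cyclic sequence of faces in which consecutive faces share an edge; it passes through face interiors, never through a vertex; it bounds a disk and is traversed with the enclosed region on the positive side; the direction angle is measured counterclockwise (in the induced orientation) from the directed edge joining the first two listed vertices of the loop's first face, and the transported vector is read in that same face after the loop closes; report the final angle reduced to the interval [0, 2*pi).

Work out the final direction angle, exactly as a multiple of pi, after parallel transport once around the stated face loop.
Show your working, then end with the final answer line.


enclosed vertex P4: corner angles sum to (15/8)*pi, defect = 2*pi - (15/8)*pi = pi/8
summing the enclosed defects onto the initial angle, mod 2*pi in the induced orientation:
final angle = (7/12)*pi + pi/8 = (17/24)*pi (mod 2*pi)

Answer: final direction angle = (17/24)*pi


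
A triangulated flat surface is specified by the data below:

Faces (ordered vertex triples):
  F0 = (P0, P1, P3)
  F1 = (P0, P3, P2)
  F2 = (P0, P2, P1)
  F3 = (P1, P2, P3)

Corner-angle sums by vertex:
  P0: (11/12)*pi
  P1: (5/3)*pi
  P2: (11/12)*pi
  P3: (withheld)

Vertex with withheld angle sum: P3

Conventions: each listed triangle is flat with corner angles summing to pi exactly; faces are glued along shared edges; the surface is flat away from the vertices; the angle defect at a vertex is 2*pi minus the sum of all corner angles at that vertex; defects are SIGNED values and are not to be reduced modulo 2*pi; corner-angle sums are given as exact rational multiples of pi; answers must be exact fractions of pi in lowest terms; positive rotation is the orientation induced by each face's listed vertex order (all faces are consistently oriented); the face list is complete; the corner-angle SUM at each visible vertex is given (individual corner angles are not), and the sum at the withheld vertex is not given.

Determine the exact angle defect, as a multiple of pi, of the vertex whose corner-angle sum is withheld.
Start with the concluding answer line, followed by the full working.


Answer: defect(P3) = (3/2)*pi

V = 4, E = 6, F = 4; chi = V - E + F = 2
Gauss-Bonnet: total defect = 2*pi*chi = 4*pi; visible defects sum to (5/2)*pi


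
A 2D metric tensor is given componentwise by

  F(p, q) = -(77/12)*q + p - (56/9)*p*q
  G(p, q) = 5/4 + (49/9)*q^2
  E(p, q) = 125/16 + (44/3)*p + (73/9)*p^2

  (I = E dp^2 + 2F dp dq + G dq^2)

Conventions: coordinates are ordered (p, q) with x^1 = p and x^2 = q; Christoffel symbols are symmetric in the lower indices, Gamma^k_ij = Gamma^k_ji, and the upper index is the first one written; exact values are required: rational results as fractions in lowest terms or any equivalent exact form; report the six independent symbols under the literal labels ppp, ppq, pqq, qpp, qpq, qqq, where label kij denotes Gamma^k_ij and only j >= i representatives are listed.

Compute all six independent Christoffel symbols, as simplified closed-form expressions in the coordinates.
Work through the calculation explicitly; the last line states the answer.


E = 125/16 + (44/3)*p + (73/9)*p^2; F = -(77/12)*q + p - (56/9)*p*q; G = 5/4 + (49/9)*q^2
Gamma^k_ij = (1/2) g^{kl} (d_i g_jl + d_j g_il - d_l g_ij), with g^inv = (1/(EG-F^2)) [[G, -F], [-F, E]]
first partials: E_p = 44/3 + (146/9)*p, E_q = 0, F_p = 1 - (56/9)*q, F_q = -77/12 - (56/9)*p, G_p = 0, G_q = (98/9)*q
D = EG - F^2 = 625/64 + (55/3)*p + (49/36)*q^2 + (77/6)*p*q + (329/36)*p^2 + (112/9)*p^2*q + (49/9)*p^2*q^2
expanded: Gamma^p_pp = (G E_p - 2F F_p + F E_q)/(2D), Gamma^p_pq = (G E_q - F G_p)/(2D), Gamma^p_qq = (2G F_q - G G_p - F G_q)/(2D), Gamma^q_pp = (2E F_p - E E_q - F E_p)/(2D), Gamma^q_pq = (E G_p - F E_q)/(2D), Gamma^q_qq = (E G_q - 2F F_q + F G_p)/(2D); substitute and cancel common factors

Answer: Gamma_ppp = (3136*p*q^2 + 7168*p*q + 5264*p + 3696*q + 5280)/(3136*p^2*q^2 + 7168*p^2*q + 5264*p^2 + 7392*p*q + 10560*p + 784*q^2 + 5625), Gamma_ppq = 0, Gamma_pqq = (-3136*p*q - 4480*p - 4620)/(3136*p^2*q^2 + 7168*p^2*q + 5264*p^2 + 7392*p*q + 10560*p + 784*q^2 + 5625), Gamma_qpp = (3696*p*q + 4224*p - 896*q + 4500)/(3136*p^2*q^2 + 7168*p^2*q + 5264*p^2 + 7392*p*q + 10560*p + 784*q^2 + 5625), Gamma_qpq = 0, Gamma_qqq = (3136*p^2*q + 3584*p^2 + 3696*p + 784*q)/(3136*p^2*q^2 + 7168*p^2*q + 5264*p^2 + 7392*p*q + 10560*p + 784*q^2 + 5625)


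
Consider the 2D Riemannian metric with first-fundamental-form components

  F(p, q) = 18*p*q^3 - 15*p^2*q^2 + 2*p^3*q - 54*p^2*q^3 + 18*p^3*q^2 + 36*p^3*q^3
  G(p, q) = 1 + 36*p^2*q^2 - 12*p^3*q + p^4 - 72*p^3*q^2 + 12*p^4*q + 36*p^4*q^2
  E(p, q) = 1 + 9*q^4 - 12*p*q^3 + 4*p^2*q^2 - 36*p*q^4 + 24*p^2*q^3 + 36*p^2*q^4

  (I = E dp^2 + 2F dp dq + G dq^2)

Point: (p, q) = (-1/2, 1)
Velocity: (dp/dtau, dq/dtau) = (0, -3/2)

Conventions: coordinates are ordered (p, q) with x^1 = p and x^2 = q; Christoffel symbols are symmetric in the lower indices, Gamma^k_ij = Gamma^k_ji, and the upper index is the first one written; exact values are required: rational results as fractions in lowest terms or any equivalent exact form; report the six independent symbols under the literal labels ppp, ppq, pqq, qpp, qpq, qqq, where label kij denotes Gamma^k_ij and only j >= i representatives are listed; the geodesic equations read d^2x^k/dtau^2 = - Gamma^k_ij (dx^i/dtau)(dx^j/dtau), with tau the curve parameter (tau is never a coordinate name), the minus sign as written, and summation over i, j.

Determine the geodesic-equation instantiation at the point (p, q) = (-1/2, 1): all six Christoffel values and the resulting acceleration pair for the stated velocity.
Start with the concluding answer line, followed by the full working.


Answer: Gamma_ppp = -896/1161, Gamma_ppq = 1456/1161, Gamma_pqq = -56/129, Gamma_qpp = 608/1161, Gamma_qpq = -988/1161, Gamma_qqq = 38/129; accelerations (d^2p/dtau^2, d^2q/dtau^2) = (42/43, -57/86)

E = 50, F = -133/4, G = 377/16 at the point
E_p = -112, E_q = 182, F_p = 129, F_q = -373/4, G_p = -247/2, G_q = 171/4
EG - F^2 = 1161/16;  g^inv = (16/1161) * [[377/16, 133/4], [133/4, 50]]
first-kind symbols [ij,l] = (1/2)(d_i g_jl + d_j g_il - d_l g_ij): [pp,p] = E_p/2 = -56, [pp,q] = F_p - E_q/2 = 38, [pq,p] = E_q/2 = 91, [pq,q] = G_p/2 = -247/4, [qq,p] = F_q - G_p/2 = -63/2, [qq,q] = G_q/2 = 171/8
Gamma^p_ij = (G*[ij,p] - F*[ij,q])/(EG - F^2), Gamma^q_ij = (E*[ij,q] - F*[ij,p])/(EG - F^2)
Gamma_ppp = -896/1161, Gamma_ppq = 1456/1161, Gamma_pqq = -56/129, Gamma_qpp = 608/1161, Gamma_qpq = -988/1161, Gamma_qqq = 38/129
d^2p/dtau^2 = -(Gamma_ppp*(0)^2 + 2*Gamma_ppq*(0)*(-3/2) + Gamma_pqq*(-3/2)^2) = 42/43
d^2q/dtau^2 = -(Gamma_qpp*(0)^2 + 2*Gamma_qpq*(0)*(-3/2) + Gamma_qqq*(-3/2)^2) = -57/86


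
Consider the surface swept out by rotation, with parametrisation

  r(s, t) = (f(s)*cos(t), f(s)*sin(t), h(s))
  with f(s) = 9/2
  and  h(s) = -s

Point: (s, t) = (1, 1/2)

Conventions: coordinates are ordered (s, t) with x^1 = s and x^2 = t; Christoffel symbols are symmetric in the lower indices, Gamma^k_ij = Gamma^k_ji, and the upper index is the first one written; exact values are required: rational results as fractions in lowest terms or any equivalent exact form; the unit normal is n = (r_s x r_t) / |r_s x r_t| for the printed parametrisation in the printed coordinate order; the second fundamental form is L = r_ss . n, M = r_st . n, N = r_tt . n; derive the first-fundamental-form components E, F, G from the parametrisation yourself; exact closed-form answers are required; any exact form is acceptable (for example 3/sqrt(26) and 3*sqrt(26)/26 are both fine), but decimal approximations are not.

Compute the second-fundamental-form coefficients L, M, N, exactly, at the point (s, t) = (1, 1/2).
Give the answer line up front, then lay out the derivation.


Answer: L = 0, M = 0, N = -9/2

f = 9/2, f' = 0, f'' = 0, h' = -1, h'' = 0
E = 1, F = 0, G = 81/4; answer radicand W^2 = 1
unnormalised second-form numerators: l = 0, m = 0, n = -9/2; L = l/sqrt(1), and similarly M = m/sqrt(W^2), N = n/sqrt(W^2)


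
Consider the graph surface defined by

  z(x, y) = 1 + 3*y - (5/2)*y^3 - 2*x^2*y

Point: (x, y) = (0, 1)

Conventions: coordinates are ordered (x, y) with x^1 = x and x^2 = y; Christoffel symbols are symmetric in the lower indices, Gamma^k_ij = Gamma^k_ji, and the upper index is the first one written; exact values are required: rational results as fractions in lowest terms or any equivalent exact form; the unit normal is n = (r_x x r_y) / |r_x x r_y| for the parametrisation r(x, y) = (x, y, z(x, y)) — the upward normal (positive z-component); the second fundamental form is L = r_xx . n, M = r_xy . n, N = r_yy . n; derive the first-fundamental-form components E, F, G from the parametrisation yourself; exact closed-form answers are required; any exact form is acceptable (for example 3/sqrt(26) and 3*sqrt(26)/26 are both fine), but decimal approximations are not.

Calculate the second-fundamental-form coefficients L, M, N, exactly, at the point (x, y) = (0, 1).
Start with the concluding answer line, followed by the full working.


Answer: L = -8*sqrt(85)/85, M = 0, N = -6*sqrt(85)/17

z_x = 0, z_y = -9/2, z_xx = -4, z_xy = 0, z_yy = -15
E = 1, F = 0, G = 85/4; answer radicand W^2 = 85/4
unnormalised second-form numerators: l = -4, m = 0, n = -15; L = l/sqrt(85/4), and similarly M = m/sqrt(W^2), N = n/sqrt(W^2)


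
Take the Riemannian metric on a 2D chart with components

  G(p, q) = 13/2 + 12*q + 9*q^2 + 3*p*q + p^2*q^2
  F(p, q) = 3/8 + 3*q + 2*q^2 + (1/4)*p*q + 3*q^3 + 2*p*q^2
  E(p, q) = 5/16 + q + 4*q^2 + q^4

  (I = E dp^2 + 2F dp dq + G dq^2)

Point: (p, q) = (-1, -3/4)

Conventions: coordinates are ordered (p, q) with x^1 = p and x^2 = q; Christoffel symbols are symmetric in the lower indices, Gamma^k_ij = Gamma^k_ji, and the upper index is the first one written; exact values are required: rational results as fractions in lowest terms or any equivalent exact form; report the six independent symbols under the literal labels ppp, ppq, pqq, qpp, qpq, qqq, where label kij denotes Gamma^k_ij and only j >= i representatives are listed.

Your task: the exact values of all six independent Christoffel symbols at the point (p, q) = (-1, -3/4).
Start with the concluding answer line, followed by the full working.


Answer: Gamma_ppp = 51786/11149, Gamma_ppq = -94028/11149, Gamma_pqq = 172864/11149, Gamma_qpp = 74665/22298, Gamma_qpq = -55161/11149, Gamma_qqq = 88752/11149

E = 545/256, F = -189/64, G = 43/8 at the point
E_p = 0, E_q = -107/16, F_p = 15/16, F_q = 125/16, G_p = -27/8, G_q = -6
EG - F^2 = 11149/4096;  g^inv = (4096/11149) * [[43/8, 189/64], [189/64, 545/256]]
first-kind symbols [ij,l] = (1/2)(d_i g_jl + d_j g_il - d_l g_ij): [pp,p] = E_p/2 = 0, [pp,q] = F_p - E_q/2 = 137/32, [pq,p] = E_q/2 = -107/32, [pq,q] = G_p/2 = -27/16, [qq,p] = F_q - G_p/2 = 19/2, [qq,q] = G_q/2 = -3
Gamma^p_ij = (G*[ij,p] - F*[ij,q])/(EG - F^2), Gamma^q_ij = (E*[ij,q] - F*[ij,p])/(EG - F^2)


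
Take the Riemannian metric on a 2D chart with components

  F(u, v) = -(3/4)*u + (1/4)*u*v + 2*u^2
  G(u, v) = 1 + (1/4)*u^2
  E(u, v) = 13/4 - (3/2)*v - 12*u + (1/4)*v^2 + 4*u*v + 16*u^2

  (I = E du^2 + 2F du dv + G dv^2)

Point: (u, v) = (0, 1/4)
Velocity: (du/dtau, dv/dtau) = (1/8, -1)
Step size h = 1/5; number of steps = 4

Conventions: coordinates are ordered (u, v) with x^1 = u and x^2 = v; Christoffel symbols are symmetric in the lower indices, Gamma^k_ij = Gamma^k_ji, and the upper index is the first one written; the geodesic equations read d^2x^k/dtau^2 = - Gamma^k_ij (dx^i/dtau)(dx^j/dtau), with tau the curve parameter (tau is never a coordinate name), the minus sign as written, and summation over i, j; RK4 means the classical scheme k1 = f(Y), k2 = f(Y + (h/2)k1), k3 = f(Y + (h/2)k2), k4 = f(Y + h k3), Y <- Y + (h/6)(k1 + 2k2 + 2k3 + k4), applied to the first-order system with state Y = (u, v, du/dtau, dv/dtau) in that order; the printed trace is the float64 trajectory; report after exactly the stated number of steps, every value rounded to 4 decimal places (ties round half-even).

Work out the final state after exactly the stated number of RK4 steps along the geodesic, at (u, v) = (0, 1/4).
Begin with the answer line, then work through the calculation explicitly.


Answer: u = 0.0906, v = -0.5499, du/dtau = 0.1016, dv/dtau = -0.9996

f(Y) = (du/dtau, dv/dtau, -Gamma^u_ij Y'^i Y'^j, -Gamma^v_ij Y'^i Y'^j) with the Gammas evaluated at the stage position; h = 0.200000; intermediate values shown to 6 dp
step 0: u = 0.0000, v = 0.2500, du/dtau = 0.1250, dv/dtau = -1.0000
step 1:
  k1: at (u, v) = (0.000000, 0.250000), (du/dtau, dv/dtau) = (0.125000, -1.000000); Gamma_uuu = -1.902703, Gamma_uuv = -0.237838, Gamma_uvv = 0.000000, Gamma_vuu = 0.000000, Gamma_vuv = 0.000000, Gamma_vvv = 0.000000; k1 = (0.125000, -1.000000, -0.029730, 0.000000)
  k2: at (u, v) = (0.012500, 0.150000), (du/dtau, dv/dtau) = (0.122027, -1.000000); Gamma_uuu = -1.902677, Gamma_uuv = -0.237835, Gamma_uvv = 0.000000, Gamma_vuu = 0.008649, Gamma_vuv = 0.001081, Gamma_vvv = 0.000000; k2 = (0.122027, -1.000000, -0.029713, 0.000135)
  k3: at (u, v) = (0.012203, 0.150000), (du/dtau, dv/dtau) = (0.122029, -0.999986); Gamma_uuu = -1.902171, Gamma_uuv = -0.237771, Gamma_uvv = 0.000000, Gamma_vuu = 0.008433, Gamma_vuv = 0.001054, Gamma_vvv = 0.000000; k3 = (0.122029, -0.999986, -0.029704, 0.000132)
  k4: at (u, v) = (0.024406, 0.050003), (du/dtau, dv/dtau) = (0.119059, -0.999974); Gamma_uuu = -1.901591, Gamma_uuv = -0.237699, Gamma_uvv = 0.000000, Gamma_vuu = 0.016847, Gamma_vuv = 0.002106, Gamma_vvv = 0.000000; k4 = (0.119059, -0.999974, -0.029644, 0.000263)
  Y <- Y + (h/6)(k1 + 2k2 + 2k3 + k4): u = 0.0244, v = 0.0500, du/dtau = 0.1191, dv/dtau = -1.0000
step 2:
  k1: at (u, v) = (0.024406, 0.050002), (du/dtau, dv/dtau) = (0.119060, -0.999973); Gamma_uuu = -1.901590, Gamma_uuv = -0.237699, Gamma_uvv = 0.000000, Gamma_vuu = 0.016847, Gamma_vuv = 0.002106, Gamma_vvv = 0.000000; k1 = (0.119060, -0.999973, -0.029644, 0.000263)
  k2: at (u, v) = (0.036312, -0.049996), (du/dtau, dv/dtau) = (0.116095, -0.999947); Gamma_uuu = -1.900456, Gamma_uuv = -0.237557, Gamma_uvv = 0.000000, Gamma_vuu = 0.025008, Gamma_vuv = 0.003126, Gamma_vvv = 0.000000; k2 = (0.116095, -0.999947, -0.029541, 0.000389)
  k3: at (u, v) = (0.036015, -0.049993), (du/dtau, dv/dtau) = (0.116106, -0.999935); Gamma_uuu = -1.899951, Gamma_uuv = -0.237494, Gamma_uvv = 0.000000, Gamma_vuu = 0.024776, Gamma_vuv = 0.003097, Gamma_vvv = 0.000000; k3 = (0.116106, -0.999935, -0.029533, 0.000385)
  k4: at (u, v) = (0.047627, -0.149985), (du/dtau, dv/dtau) = (0.113153, -0.999896); Gamma_uuu = -1.898267, Gamma_uuv = -0.237283, Gamma_uvv = 0.000000, Gamma_vuu = 0.032651, Gamma_vuv = 0.004081, Gamma_vvv = 0.000000; k4 = (0.113153, -0.999896, -0.029388, 0.000505)
  Y <- Y + (h/6)(k1 + 2k2 + 2k3 + k4): u = 0.0476, v = -0.1500, du/dtau = 0.1132, dv/dtau = -0.9999
step 3:
  k1: at (u, v) = (0.047626, -0.149986), (du/dtau, dv/dtau) = (0.113154, -0.999896); Gamma_uuu = -1.898266, Gamma_uuv = -0.237283, Gamma_uvv = 0.000000, Gamma_vuu = 0.032650, Gamma_vuv = 0.004081, Gamma_vvv = 0.000000; k1 = (0.113154, -0.999896, -0.029388, 0.000505)
  k2: at (u, v) = (0.058942, -0.249976), (du/dtau, dv/dtau) = (0.110215, -0.999846); Gamma_uuu = -1.896027, Gamma_uuv = -0.237003, Gamma_uvv = 0.000000, Gamma_vuu = 0.040222, Gamma_vuv = 0.005028, Gamma_vvv = 0.000000; k2 = (0.110215, -0.999846, -0.029203, 0.000620)
  k3: at (u, v) = (0.058648, -0.249971), (du/dtau, dv/dtau) = (0.110234, -0.999834); Gamma_uuu = -1.895525, Gamma_uuv = -0.236941, Gamma_uvv = 0.000000, Gamma_vuu = 0.039977, Gamma_vuv = 0.004997, Gamma_vvv = 0.000000; k3 = (0.110234, -0.999834, -0.029196, 0.000616)
  k4: at (u, v) = (0.069673, -0.349953), (du/dtau, dv/dtau) = (0.107315, -0.999773); Gamma_uuu = -1.892738, Gamma_uuv = -0.236592, Gamma_uvv = 0.000000, Gamma_vuu = 0.047223, Gamma_vuv = 0.005903, Gamma_vvv = 0.000000; k4 = (0.107315, -0.999773, -0.028971, 0.000723)
  Y <- Y + (h/6)(k1 + 2k2 + 2k3 + k4): u = 0.0697, v = -0.3500, du/dtau = 0.1073, dv/dtau = -0.9998
step 4:
  k1: at (u, v) = (0.069672, -0.349954), (du/dtau, dv/dtau) = (0.107315, -0.999773); Gamma_uuu = -1.892736, Gamma_uuv = -0.236592, Gamma_uvv = 0.000000, Gamma_vuu = 0.047222, Gamma_vuv = 0.005903, Gamma_vvv = 0.000000; k1 = (0.107315, -0.999773, -0.028971, 0.000723)
  k2: at (u, v) = (0.080403, -0.449931), (du/dtau, dv/dtau) = (0.104418, -0.999701); Gamma_uuu = -1.889392, Gamma_uuv = -0.236174, Gamma_uvv = 0.000000, Gamma_vuu = 0.054125, Gamma_vuv = 0.006766, Gamma_vvv = 0.000000; k2 = (0.104418, -0.999701, -0.028707, 0.000822)
  k3: at (u, v) = (0.080114, -0.449924), (du/dtau, dv/dtau) = (0.104445, -0.999691); Gamma_uuu = -1.888892, Gamma_uuv = -0.236112, Gamma_uvv = 0.000000, Gamma_vuu = 0.053871, Gamma_vuv = 0.006734, Gamma_vvv = 0.000000; k3 = (0.104445, -0.999691, -0.028701, 0.000819)
  k4: at (u, v) = (0.090561, -0.549892), (du/dtau, dv/dtau) = (0.101575, -0.999609); Gamma_uuu = -1.884999, Gamma_uuv = -0.235625, Gamma_uvv = 0.000000, Gamma_vuu = 0.060418, Gamma_vuv = 0.007552, Gamma_vvv = 0.000000; k4 = (0.101575, -0.999609, -0.028400, 0.000910)
  Y <- Y + (h/6)(k1 + 2k2 + 2k3 + k4): u = 0.0906, v = -0.5499, du/dtau = 0.1016, dv/dtau = -0.9996


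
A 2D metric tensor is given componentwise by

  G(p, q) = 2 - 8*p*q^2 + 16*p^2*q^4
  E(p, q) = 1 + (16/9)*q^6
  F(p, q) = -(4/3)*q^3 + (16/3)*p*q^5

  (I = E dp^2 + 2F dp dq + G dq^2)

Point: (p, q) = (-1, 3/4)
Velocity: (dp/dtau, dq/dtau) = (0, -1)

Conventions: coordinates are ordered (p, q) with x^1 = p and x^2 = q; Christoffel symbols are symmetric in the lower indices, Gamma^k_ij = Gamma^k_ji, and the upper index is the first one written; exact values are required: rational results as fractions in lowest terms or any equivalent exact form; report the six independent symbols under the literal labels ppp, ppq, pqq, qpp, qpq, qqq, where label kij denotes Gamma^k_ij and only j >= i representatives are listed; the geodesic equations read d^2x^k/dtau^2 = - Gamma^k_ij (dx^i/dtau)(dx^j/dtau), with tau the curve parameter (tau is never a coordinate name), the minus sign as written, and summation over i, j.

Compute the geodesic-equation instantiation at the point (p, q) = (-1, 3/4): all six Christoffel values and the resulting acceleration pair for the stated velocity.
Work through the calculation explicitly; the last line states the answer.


E = 337/256, F = -117/64, G = 185/16 at the point
E_p = 0, E_q = 81/32, F_p = 81/64, F_q = -171/16, G_p = -117/8, G_q = 39
EG - F^2 = 3041/256;  g^inv = (256/3041) * [[185/16, 117/64], [117/64, 337/256]]
first-kind symbols [ij,l] = (1/2)(d_i g_jl + d_j g_il - d_l g_ij): [pp,p] = E_p/2 = 0, [pp,q] = F_p - E_q/2 = 0, [pq,p] = E_q/2 = 81/64, [pq,q] = G_p/2 = -117/16, [qq,p] = F_q - G_p/2 = -27/8, [qq,q] = G_q/2 = 39/2
Gamma^p_ij = (G*[ij,p] - F*[ij,q])/(EG - F^2), Gamma^q_ij = (E*[ij,q] - F*[ij,p])/(EG - F^2)
Gamma_ppp = 0, Gamma_ppq = 324/3041, Gamma_pqq = -864/3041, Gamma_qpp = 0, Gamma_qpq = -1872/3041, Gamma_qqq = 4992/3041
d^2p/dtau^2 = -(Gamma_ppp*(0)^2 + 2*Gamma_ppq*(0)*(-1) + Gamma_pqq*(-1)^2) = 864/3041
d^2q/dtau^2 = -(Gamma_qpp*(0)^2 + 2*Gamma_qpq*(0)*(-1) + Gamma_qqq*(-1)^2) = -4992/3041

Answer: Gamma_ppp = 0, Gamma_ppq = 324/3041, Gamma_pqq = -864/3041, Gamma_qpp = 0, Gamma_qpq = -1872/3041, Gamma_qqq = 4992/3041; accelerations (d^2p/dtau^2, d^2q/dtau^2) = (864/3041, -4992/3041)


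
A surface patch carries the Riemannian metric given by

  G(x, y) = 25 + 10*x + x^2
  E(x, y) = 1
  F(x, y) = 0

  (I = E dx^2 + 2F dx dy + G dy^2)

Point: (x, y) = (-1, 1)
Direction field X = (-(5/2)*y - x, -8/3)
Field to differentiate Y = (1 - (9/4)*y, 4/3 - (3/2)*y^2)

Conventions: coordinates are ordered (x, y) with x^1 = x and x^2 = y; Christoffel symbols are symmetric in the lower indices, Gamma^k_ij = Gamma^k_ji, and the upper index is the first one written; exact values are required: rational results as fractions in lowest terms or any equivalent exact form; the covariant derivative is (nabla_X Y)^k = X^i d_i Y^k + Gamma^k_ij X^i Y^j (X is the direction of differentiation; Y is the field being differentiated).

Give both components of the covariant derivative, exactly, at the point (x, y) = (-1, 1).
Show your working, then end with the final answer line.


E = 1, F = 0, G = 16 at the point
E_x = 0, E_y = 0, F_x = 0, F_y = 0, G_x = 8, G_y = 0
EG - F^2 = 16;  g^inv = (1/16) * [[16, 0], [0, 1]]
first-kind symbols [ij,l] = (1/2)(d_i g_jl + d_j g_il - d_l g_ij): [xx,x] = E_x/2 = 0, [xx,y] = F_x - E_y/2 = 0, [xy,x] = E_y/2 = 0, [xy,y] = G_x/2 = 4, [yy,x] = F_y - G_x/2 = -4, [yy,y] = G_y/2 = 0
Gamma^x_ij = (G*[ij,x] - F*[ij,y])/(EG - F^2), Gamma^y_ij = (E*[ij,y] - F*[ij,x])/(EG - F^2)
Gamma_xxx = 0, Gamma_xxy = 0, Gamma_xyy = -4, Gamma_yxx = 0, Gamma_yxy = 1/4, Gamma_yyy = 0
X = (-3/2, -8/3), Y = (-5/4, -1/6) at the point

Answer: (nabla_X Y)^x = 38/9, (nabla_X Y)^y = 427/48


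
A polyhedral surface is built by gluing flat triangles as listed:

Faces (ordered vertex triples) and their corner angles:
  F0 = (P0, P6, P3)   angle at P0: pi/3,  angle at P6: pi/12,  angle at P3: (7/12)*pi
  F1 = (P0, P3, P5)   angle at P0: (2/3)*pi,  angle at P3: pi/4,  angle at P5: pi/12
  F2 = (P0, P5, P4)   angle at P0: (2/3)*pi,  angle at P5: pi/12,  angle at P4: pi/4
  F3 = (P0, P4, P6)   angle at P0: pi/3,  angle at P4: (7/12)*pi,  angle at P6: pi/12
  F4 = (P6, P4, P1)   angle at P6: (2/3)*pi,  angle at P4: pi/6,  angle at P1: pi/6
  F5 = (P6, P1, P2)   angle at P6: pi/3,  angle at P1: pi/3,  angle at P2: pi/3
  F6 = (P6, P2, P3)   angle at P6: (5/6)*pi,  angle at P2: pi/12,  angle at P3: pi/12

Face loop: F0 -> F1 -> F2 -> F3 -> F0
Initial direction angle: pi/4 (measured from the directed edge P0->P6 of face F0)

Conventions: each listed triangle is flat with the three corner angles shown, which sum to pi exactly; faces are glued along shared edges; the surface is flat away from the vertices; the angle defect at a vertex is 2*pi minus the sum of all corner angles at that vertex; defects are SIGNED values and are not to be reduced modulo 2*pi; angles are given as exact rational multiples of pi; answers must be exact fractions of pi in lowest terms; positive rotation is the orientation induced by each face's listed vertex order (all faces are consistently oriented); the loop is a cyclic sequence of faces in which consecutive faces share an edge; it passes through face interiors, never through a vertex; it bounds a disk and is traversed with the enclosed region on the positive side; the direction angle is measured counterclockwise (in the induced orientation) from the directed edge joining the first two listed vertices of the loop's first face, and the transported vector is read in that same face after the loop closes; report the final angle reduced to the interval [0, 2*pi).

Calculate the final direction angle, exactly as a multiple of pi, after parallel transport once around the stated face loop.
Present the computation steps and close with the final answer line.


enclosed vertex P0: corner angles sum to 2*pi, defect = 2*pi - 2*pi = 0
adding the enclosed defects to the starting angle (mod 2*pi, induced orientation) gives the holonomy
final angle = pi/4 + 0 = pi/4 (mod 2*pi)

Answer: final direction angle = pi/4


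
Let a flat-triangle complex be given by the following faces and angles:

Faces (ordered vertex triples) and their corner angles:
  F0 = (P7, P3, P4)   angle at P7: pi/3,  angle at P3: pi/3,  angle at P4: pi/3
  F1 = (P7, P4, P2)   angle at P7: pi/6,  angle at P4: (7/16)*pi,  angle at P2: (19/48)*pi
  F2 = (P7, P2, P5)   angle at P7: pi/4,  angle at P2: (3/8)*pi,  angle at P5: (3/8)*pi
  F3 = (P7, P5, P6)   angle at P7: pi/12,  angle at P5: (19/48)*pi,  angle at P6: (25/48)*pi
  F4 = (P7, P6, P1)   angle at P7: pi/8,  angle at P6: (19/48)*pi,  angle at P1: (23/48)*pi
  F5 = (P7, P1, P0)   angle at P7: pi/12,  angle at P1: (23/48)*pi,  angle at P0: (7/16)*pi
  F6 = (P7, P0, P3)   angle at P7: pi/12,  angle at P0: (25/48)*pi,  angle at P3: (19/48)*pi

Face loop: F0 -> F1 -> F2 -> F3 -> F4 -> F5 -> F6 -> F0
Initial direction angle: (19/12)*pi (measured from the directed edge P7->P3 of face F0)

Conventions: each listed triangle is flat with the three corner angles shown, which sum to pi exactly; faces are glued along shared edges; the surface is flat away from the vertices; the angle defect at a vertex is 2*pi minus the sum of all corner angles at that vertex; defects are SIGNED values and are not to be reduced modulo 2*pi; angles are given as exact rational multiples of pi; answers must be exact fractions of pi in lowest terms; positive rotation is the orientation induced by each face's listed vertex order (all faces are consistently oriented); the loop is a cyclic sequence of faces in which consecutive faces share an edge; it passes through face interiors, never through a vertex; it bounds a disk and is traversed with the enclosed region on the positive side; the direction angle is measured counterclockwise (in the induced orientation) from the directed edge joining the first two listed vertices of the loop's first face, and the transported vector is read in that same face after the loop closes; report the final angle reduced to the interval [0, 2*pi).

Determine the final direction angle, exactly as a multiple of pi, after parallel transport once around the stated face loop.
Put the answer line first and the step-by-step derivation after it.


Answer: final direction angle = (11/24)*pi

enclosed vertex P7: corner angles sum to (9/8)*pi, defect = 2*pi - (9/8)*pi = (7/8)*pi
adding the enclosed defects to the starting angle (mod 2*pi, induced orientation) gives the holonomy
final angle = (19/12)*pi + (7/8)*pi = (11/24)*pi (mod 2*pi)


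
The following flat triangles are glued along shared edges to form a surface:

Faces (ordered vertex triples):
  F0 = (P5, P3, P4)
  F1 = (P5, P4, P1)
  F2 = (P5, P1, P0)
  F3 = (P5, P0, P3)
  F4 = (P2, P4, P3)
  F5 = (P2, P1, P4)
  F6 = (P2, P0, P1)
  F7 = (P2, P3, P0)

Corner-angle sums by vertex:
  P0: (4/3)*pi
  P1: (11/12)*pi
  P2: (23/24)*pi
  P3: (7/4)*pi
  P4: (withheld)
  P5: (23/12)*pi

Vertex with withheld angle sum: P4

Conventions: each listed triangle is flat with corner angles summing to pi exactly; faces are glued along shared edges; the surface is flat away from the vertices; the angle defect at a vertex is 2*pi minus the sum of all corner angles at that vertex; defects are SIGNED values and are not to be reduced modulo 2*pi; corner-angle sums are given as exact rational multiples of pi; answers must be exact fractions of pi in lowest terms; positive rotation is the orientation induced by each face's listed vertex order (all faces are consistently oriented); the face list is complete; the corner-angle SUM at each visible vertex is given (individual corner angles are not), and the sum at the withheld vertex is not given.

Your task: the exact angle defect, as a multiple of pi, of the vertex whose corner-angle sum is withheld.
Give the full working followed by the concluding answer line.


V = 6, E = 12, F = 8; chi = V - E + F = 2
Gauss-Bonnet: total defect = 2*pi*chi = 4*pi; visible defects sum to (25/8)*pi

Answer: defect(P4) = (7/8)*pi


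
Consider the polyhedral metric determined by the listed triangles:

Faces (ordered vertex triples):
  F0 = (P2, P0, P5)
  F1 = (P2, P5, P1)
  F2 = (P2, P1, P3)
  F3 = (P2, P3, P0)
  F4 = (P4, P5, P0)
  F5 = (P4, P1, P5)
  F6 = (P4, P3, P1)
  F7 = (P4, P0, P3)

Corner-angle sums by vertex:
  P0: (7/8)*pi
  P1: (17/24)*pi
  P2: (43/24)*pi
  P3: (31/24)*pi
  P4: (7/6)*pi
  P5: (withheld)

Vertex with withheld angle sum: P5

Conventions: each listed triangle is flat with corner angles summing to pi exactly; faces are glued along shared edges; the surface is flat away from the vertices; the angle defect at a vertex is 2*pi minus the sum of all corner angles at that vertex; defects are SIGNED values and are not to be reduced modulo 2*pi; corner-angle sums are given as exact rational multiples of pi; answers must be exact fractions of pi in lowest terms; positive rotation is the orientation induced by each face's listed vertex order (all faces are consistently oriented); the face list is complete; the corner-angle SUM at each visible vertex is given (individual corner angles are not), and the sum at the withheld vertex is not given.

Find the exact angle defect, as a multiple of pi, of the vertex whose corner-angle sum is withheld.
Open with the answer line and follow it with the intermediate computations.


Answer: defect(P5) = -pi/6

V = 6, E = 12, F = 8; chi = V - E + F = 2
Gauss-Bonnet: total defect = 2*pi*chi = 4*pi; visible defects sum to (25/6)*pi


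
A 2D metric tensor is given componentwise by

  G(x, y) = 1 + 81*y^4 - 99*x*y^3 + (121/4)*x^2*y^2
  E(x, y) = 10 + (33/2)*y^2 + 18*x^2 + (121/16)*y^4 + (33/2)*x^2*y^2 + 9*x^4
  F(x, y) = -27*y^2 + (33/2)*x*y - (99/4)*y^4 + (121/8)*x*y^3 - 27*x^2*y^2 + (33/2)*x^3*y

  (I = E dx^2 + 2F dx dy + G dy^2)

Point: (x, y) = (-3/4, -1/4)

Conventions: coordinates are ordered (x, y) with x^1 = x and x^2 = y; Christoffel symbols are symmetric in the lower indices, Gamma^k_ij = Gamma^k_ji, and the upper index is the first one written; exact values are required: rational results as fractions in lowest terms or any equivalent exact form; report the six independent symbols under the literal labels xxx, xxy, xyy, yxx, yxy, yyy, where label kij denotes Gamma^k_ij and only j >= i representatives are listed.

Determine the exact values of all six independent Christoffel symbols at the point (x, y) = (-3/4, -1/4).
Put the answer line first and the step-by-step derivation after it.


Answer: Gamma_xxx = -89568/101717, Gamma_xxy = -2488/9247, Gamma_xyy = 7464/101717, Gamma_yxx = -8640/101717, Gamma_yxy = -240/9247, Gamma_yyy = 720/101717

E = 100817/4096, F = 4665/2048, G = 1249/1024 at the point
E_x = -2799/64, E_y = -3421/256, F_x = -4501/512, F_y = 603/512, G_x = -165/128, G_y = 45/128
EG - F^2 = 101717/4096;  g^inv = (4096/101717) * [[1249/1024, -4665/2048], [-4665/2048, 100817/4096]]
first-kind symbols [ij,l] = (1/2)(d_i g_jl + d_j g_il - d_l g_ij): [xx,x] = E_x/2 = -2799/128, [xx,y] = F_x - E_y/2 = -135/64, [xy,x] = E_y/2 = -3421/512, [xy,y] = G_x/2 = -165/256, [yy,x] = F_y - G_x/2 = 933/512, [yy,y] = G_y/2 = 45/256
Gamma^x_ij = (G*[ij,x] - F*[ij,y])/(EG - F^2), Gamma^y_ij = (E*[ij,y] - F*[ij,x])/(EG - F^2)


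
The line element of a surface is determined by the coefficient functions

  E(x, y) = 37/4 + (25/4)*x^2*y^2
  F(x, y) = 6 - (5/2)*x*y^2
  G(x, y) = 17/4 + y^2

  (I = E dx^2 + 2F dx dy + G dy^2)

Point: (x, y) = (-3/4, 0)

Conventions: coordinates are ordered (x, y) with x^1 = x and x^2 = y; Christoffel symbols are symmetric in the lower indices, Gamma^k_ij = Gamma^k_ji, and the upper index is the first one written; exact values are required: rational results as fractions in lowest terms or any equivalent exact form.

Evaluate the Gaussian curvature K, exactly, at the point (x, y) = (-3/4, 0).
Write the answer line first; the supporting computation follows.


Answer: K = -225/212

E = 37/4, F = 6, G = 17/4, EG - F^2 = 53/16 at the point
E_x = 0, E_y = 0, F_x = 0, F_y = 0, G_x = 0, G_y = 0
E_yy = 225/32, F_xy = 0, G_xx = 0
The intrinsic route: Brioschi's K = (det M1 - det M2)/(EG - F^2)^2.
M1 = [[-E_yy/2 + F_xy - G_xx/2, E_x/2, F_x - E_y/2], [F_y - G_x/2, E, F], [G_y/2, F, G]] = [[-225/64, 0, 0], [0, 37/4, 6], [0, 6, 17/4]]; det M1 = -11925/1024
M2 = [[0, E_y/2, G_x/2], [E_y/2, E, F], [G_x/2, F, G]] = [[0, 0, 0], [0, 37/4, 6], [0, 6, 17/4]]; det M2 = 0
det M1 - det M2 = -11925/1024; K = -11925/1024 / (53/16)^2 = -225/212


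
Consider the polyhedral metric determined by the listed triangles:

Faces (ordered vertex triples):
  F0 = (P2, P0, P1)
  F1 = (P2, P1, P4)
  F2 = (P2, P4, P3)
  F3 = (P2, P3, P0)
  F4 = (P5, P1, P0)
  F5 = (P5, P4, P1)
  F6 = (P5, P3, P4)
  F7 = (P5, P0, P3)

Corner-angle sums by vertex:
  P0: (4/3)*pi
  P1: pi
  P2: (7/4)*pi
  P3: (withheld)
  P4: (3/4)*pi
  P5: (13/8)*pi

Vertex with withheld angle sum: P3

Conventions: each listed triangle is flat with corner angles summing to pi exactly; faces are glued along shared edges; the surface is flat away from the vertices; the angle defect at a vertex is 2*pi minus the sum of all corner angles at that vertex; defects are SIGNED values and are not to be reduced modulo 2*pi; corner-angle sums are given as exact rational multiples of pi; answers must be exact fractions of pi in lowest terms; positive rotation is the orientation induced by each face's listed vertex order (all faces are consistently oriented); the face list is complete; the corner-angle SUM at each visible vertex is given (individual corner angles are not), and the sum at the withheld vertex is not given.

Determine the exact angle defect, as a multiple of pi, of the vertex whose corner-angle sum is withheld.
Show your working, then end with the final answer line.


V = 6, E = 12, F = 8; chi = V - E + F = 2
Gauss-Bonnet: total defect = 2*pi*chi = 4*pi; visible defects sum to (85/24)*pi

Answer: defect(P3) = (11/24)*pi


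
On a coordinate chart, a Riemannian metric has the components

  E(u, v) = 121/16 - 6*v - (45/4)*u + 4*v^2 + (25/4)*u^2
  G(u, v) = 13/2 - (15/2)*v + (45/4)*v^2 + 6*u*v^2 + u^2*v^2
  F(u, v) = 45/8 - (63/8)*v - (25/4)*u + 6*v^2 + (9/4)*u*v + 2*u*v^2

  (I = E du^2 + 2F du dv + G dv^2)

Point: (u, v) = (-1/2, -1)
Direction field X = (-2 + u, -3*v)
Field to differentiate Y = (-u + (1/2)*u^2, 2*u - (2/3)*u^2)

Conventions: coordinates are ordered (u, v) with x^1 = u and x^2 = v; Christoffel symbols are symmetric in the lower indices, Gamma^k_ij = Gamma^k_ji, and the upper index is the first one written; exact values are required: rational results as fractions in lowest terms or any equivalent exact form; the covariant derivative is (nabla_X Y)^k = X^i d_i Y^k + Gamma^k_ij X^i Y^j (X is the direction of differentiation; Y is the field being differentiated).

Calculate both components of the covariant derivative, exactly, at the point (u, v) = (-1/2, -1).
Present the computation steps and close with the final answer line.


E = 99/4, F = 91/4, G = 45/2 at the point
E_u = -35/2, E_v = -14, F_u = -13/2, F_v = -19, G_u = 5, G_v = -49/2
EG - F^2 = 629/16;  g^inv = (16/629) * [[45/2, -91/4], [-91/4, 99/4]]
first-kind symbols [ij,l] = (1/2)(d_i g_jl + d_j g_il - d_l g_ij): [uu,u] = E_u/2 = -35/4, [uu,v] = F_u - E_v/2 = 1/2, [uv,u] = E_v/2 = -7, [uv,v] = G_u/2 = 5/2, [vv,u] = F_v - G_u/2 = -43/2, [vv,v] = G_v/2 = -49/4
Gamma^u_ij = (G*[ij,u] - F*[ij,v])/(EG - F^2), Gamma^v_ij = (E*[ij,v] - F*[ij,u])/(EG - F^2)
Gamma_uuu = -196/37, Gamma_uuv = -3430/629, Gamma_uvv = -193/37, Gamma_vuu = 199/37, Gamma_vuv = 3538/629, Gamma_vvv = 175/37
X = (-5/2, 3), Y = (5/8, -7/6) at the point

Answer: (nabla_X Y)^u = 31357/7548, (nabla_X Y)^v = -141065/30192


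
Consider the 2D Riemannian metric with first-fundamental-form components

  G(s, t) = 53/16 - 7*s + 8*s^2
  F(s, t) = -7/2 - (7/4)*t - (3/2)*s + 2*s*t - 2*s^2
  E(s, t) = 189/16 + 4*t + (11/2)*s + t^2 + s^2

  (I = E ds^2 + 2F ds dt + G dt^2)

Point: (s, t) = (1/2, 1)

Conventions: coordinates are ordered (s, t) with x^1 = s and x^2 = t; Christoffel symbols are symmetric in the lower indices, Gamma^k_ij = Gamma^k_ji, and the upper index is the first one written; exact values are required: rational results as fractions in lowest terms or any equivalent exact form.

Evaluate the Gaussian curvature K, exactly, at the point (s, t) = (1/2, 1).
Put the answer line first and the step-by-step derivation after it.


Answer: K = -79360/99981

E = 317/16, F = -11/2, G = 29/16, EG - F^2 = 1449/256 at the point
E_s = 13/2, E_t = 6, F_s = -3/2, F_t = -3/4, G_s = 1, G_t = 0
E_tt = 2, F_st = 2, G_ss = 16
Evaluate Brioschi's two determinant matrices M1, M2 and divide by (EG - F^2)^2.
M1 = [[-E_tt/2 + F_st - G_ss/2, E_s/2, F_s - E_t/2], [F_t - G_s/2, E, F], [G_t/2, F, G]] = [[-7, 13/4, -9/2], [-5/4, 317/16, -11/2], [0, -11/2, 29/16]]; det M1 = -8089/128
M2 = [[0, E_t/2, G_s/2], [E_t/2, E, F], [G_s/2, F, G]] = [[0, 3, 1/2], [3, 317/16, -11/2], [1/2, -11/2, 29/16]]; det M2 = -2417/64
det M1 - det M2 = -3255/128; K = -3255/128 / (1449/256)^2 = -79360/99981


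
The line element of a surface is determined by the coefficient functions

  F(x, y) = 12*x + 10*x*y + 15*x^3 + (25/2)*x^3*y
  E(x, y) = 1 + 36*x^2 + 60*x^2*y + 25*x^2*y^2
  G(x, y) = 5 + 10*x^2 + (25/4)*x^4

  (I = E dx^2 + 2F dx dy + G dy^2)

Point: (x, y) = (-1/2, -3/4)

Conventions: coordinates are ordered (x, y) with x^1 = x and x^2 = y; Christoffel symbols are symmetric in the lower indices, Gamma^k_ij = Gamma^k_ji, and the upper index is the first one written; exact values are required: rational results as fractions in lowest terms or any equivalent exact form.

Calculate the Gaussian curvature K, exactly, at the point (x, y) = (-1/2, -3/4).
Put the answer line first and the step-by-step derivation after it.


Answer: K = -6400/85849

E = 145/64, F = -189/64, G = 505/64, EG - F^2 = 293/32 at the point
E_x = -81/16, E_y = 45/8, F_x = 279/32, F_y = -105/16, G_x = -105/8, G_y = 0
E_yy = 25/2, F_xy = 155/8, G_xx = 155/4
Evaluate Brioschi's two determinant matrices M1, M2 and divide by (EG - F^2)^2.
M1 = [[-E_yy/2 + F_xy - G_xx/2, E_x/2, F_x - E_y/2], [F_y - G_x/2, E, F], [G_y/2, F, G]] = [[-25/4, -81/32, 189/32], [0, 145/64, -189/64], [0, -189/64, 505/64]]; det M1 = -7325/128
M2 = [[0, E_y/2, G_x/2], [E_y/2, E, F], [G_x/2, F, G]] = [[0, 45/16, -105/16], [45/16, 145/64, -189/64], [-105/16, -189/64, 505/64]]; det M2 = -6525/128
det M1 - det M2 = -25/4; K = -25/4 / (293/32)^2 = -6400/85849


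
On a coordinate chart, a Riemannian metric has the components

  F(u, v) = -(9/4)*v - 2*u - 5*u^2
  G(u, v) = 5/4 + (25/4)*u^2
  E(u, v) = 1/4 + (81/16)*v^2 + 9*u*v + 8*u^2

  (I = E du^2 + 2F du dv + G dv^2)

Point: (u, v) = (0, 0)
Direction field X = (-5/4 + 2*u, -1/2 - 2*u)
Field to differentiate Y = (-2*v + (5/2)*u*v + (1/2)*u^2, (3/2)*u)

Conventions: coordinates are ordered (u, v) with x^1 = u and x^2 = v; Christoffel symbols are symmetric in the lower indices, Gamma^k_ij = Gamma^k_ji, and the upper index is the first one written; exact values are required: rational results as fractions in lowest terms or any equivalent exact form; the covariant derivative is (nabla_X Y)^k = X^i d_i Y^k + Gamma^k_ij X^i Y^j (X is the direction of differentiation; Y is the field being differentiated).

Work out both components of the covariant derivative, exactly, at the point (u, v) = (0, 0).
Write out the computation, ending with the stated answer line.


E = 1/4, F = 0, G = 5/4 at the point
E_u = 0, E_v = 0, F_u = -2, F_v = -9/4, G_u = 0, G_v = 0
EG - F^2 = 5/16;  g^inv = (16/5) * [[5/4, 0], [0, 1/4]]
first-kind symbols [ij,l] = (1/2)(d_i g_jl + d_j g_il - d_l g_ij): [uu,u] = E_u/2 = 0, [uu,v] = F_u - E_v/2 = -2, [uv,u] = E_v/2 = 0, [uv,v] = G_u/2 = 0, [vv,u] = F_v - G_u/2 = -9/4, [vv,v] = G_v/2 = 0
Gamma^u_ij = (G*[ij,u] - F*[ij,v])/(EG - F^2), Gamma^v_ij = (E*[ij,v] - F*[ij,u])/(EG - F^2)
Gamma_uuu = 0, Gamma_uuv = 0, Gamma_uvv = -9, Gamma_vuu = -8/5, Gamma_vuv = 0, Gamma_vvv = 0
X = (-5/4, -1/2), Y = (0, 0) at the point

Answer: (nabla_X Y)^u = 1, (nabla_X Y)^v = -15/8
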